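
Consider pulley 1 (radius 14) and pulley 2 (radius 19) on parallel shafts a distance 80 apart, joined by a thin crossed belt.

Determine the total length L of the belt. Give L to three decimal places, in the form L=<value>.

L=277.489

crossed belt: β = asin((r1+r2)/C) = asin(33/80) = 24.3620°
wrap1 = wrap2 = π + 2β = 228.7240°
tangent length = C·cosβ = 72.8766
L = (r1+r2)·wrap + 2·C·cosβ = 33·3.9920 + 2·72.8766 = 277.4888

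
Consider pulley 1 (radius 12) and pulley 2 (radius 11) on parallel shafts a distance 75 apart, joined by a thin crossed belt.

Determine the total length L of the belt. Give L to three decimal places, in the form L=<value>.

crossed belt: β = asin((r1+r2)/C) = asin(23/75) = 17.8585°
wrap1 = wrap2 = π + 2β = 215.7169°
tangent length = C·cosβ = 71.3863
L = (r1+r2)·wrap + 2·C·cosβ = 23·3.7650 + 2·71.3863 = 229.3669

L=229.367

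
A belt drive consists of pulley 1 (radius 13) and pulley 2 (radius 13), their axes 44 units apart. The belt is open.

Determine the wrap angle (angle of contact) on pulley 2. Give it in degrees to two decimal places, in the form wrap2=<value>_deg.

wrap2=180.00_deg

open belt: β = asin((r2−r1)/C) = asin(0/44) = 0.0000°
wrap1 = π − 2β = 180.0000°
wrap2 = π + 2β = 180.0000°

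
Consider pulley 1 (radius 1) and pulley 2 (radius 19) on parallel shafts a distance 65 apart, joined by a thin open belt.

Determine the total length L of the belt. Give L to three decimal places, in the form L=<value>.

L=197.849

open belt: β = asin((r2−r1)/C) = asin(18/65) = 16.0766°
wrap1 = π − 2β = 147.8467°
wrap2 = π + 2β = 212.1533°
tangent length = C·cosβ = 62.4580
L = r1·wrap1 + r2·wrap2 + 2·C·cosβ = 1·2.5804 + 19·3.7028 + 2·62.4580 = 197.8491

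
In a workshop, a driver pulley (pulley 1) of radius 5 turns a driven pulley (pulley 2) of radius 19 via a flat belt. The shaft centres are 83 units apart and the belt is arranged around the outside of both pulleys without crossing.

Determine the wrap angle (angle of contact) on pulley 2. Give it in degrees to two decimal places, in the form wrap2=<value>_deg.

open belt: β = asin((r2−r1)/C) = asin(14/83) = 9.7108°
wrap1 = π − 2β = 160.5785°
wrap2 = π + 2β = 199.4215°

wrap2=199.42_deg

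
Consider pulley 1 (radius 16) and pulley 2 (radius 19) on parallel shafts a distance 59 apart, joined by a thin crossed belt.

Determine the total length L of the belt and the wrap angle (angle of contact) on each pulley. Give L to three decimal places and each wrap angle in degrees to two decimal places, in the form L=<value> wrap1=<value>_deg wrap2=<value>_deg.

L=249.404 wrap1=252.77_deg wrap2=252.77_deg

crossed belt: β = asin((r1+r2)/C) = asin(35/59) = 36.3859°
wrap1 = wrap2 = π + 2β = 252.7717°
tangent length = C·cosβ = 47.4974
L = (r1+r2)·wrap + 2·C·cosβ = 35·4.4117 + 2·47.4974 = 249.4042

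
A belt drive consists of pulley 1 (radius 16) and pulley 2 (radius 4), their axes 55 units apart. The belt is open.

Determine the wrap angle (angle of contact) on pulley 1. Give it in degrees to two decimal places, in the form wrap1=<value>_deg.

open belt: β = asin((r2−r1)/C) = asin(-12/55) = -12.6023°
wrap1 = π − 2β = 205.2045°
wrap2 = π + 2β = 154.7955°

wrap1=205.20_deg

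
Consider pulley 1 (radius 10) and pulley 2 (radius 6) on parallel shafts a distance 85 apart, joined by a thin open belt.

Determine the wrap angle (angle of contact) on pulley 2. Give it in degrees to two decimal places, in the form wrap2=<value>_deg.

wrap2=174.61_deg

open belt: β = asin((r2−r1)/C) = asin(-4/85) = -2.6973°
wrap1 = π − 2β = 185.3945°
wrap2 = π + 2β = 174.6055°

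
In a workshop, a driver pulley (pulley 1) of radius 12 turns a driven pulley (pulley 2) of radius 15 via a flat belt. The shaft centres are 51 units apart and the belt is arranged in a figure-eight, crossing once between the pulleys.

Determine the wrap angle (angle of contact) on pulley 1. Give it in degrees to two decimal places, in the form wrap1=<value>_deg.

wrap1=243.93_deg

crossed belt: β = asin((r1+r2)/C) = asin(27/51) = 31.9657°
wrap1 = wrap2 = π + 2β = 243.9314°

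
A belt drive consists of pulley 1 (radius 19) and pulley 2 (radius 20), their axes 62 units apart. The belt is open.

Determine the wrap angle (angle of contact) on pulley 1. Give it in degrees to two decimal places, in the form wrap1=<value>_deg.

wrap1=178.15_deg

open belt: β = asin((r2−r1)/C) = asin(1/62) = 0.9242°
wrap1 = π − 2β = 178.1517°
wrap2 = π + 2β = 181.8483°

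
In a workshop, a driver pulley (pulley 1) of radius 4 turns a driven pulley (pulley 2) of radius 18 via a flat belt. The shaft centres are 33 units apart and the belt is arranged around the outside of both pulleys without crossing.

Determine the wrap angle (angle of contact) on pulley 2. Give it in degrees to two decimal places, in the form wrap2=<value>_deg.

open belt: β = asin((r2−r1)/C) = asin(14/33) = 25.1027°
wrap1 = π − 2β = 129.7946°
wrap2 = π + 2β = 230.2054°

wrap2=230.21_deg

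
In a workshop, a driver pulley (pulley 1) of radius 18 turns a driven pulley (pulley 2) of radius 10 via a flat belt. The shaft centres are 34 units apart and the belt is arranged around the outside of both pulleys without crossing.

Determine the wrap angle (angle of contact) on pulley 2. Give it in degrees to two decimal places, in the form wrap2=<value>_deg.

open belt: β = asin((r2−r1)/C) = asin(-8/34) = -13.6090°
wrap1 = π − 2β = 207.2179°
wrap2 = π + 2β = 152.7821°

wrap2=152.78_deg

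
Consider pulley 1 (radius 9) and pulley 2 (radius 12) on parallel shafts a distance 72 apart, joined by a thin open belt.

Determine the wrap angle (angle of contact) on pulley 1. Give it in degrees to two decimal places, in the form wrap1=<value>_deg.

open belt: β = asin((r2−r1)/C) = asin(3/72) = 2.3880°
wrap1 = π − 2β = 175.2240°
wrap2 = π + 2β = 184.7760°

wrap1=175.22_deg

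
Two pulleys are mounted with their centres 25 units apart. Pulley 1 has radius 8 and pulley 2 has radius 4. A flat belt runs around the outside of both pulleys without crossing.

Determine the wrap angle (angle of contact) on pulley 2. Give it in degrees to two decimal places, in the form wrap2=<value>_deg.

wrap2=161.59_deg

open belt: β = asin((r2−r1)/C) = asin(-4/25) = -9.2069°
wrap1 = π − 2β = 198.4138°
wrap2 = π + 2β = 161.5862°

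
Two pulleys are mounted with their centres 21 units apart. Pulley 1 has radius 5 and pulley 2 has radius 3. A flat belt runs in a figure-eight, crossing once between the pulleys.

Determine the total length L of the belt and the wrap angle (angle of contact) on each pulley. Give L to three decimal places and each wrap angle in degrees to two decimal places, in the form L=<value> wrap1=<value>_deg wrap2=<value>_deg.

crossed belt: β = asin((r1+r2)/C) = asin(8/21) = 22.3927°
wrap1 = wrap2 = π + 2β = 224.7854°
tangent length = C·cosβ = 19.4165
L = (r1+r2)·wrap + 2·C·cosβ = 8·3.9232 + 2·19.4165 = 70.2189

L=70.219 wrap1=224.79_deg wrap2=224.79_deg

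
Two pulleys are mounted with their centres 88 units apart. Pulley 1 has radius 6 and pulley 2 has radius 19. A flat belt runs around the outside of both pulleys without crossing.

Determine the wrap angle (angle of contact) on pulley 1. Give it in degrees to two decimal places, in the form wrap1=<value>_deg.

open belt: β = asin((r2−r1)/C) = asin(13/88) = 8.4952°
wrap1 = π − 2β = 163.0095°
wrap2 = π + 2β = 196.9905°

wrap1=163.01_deg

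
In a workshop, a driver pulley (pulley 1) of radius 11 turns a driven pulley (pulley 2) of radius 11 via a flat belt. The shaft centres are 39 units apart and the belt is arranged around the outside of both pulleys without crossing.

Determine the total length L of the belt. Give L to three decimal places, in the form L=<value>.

open belt: β = asin((r2−r1)/C) = asin(0/39) = 0.0000°
wrap1 = π − 2β = 180.0000°
wrap2 = π + 2β = 180.0000°
tangent length = C·cosβ = 39.0000
L = r1·wrap1 + r2·wrap2 + 2·C·cosβ = 11·3.1416 + 11·3.1416 + 2·39.0000 = 147.1150

L=147.115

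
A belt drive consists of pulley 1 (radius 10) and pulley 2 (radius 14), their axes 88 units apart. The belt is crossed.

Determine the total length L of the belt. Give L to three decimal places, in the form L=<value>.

L=257.985

crossed belt: β = asin((r1+r2)/C) = asin(24/88) = 15.8266°
wrap1 = wrap2 = π + 2β = 211.6532°
tangent length = C·cosβ = 84.6640
L = (r1+r2)·wrap + 2·C·cosβ = 24·3.6940 + 2·84.6640 = 257.9852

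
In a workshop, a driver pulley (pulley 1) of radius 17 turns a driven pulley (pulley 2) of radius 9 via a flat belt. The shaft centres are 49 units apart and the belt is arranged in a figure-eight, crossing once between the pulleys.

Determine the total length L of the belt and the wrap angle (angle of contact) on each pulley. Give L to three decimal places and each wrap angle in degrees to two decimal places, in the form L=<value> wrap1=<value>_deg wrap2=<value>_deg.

crossed belt: β = asin((r1+r2)/C) = asin(26/49) = 32.0468°
wrap1 = wrap2 = π + 2β = 244.0937°
tangent length = C·cosβ = 41.5331
L = (r1+r2)·wrap + 2·C·cosβ = 26·4.2602 + 2·41.5331 = 193.8324

L=193.832 wrap1=244.09_deg wrap2=244.09_deg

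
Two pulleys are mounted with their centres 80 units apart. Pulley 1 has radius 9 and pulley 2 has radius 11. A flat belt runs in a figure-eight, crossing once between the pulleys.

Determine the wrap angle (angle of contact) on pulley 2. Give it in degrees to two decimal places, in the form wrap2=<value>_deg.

wrap2=208.96_deg

crossed belt: β = asin((r1+r2)/C) = asin(20/80) = 14.4775°
wrap1 = wrap2 = π + 2β = 208.9550°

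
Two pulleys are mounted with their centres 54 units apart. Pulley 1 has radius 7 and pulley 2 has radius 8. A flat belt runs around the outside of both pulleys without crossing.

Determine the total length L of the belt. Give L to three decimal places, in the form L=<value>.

L=155.142

open belt: β = asin((r2−r1)/C) = asin(1/54) = 1.0611°
wrap1 = π − 2β = 177.8778°
wrap2 = π + 2β = 182.1222°
tangent length = C·cosβ = 53.9907
L = r1·wrap1 + r2·wrap2 + 2·C·cosβ = 7·3.1046 + 8·3.1786 + 2·53.9907 = 155.1424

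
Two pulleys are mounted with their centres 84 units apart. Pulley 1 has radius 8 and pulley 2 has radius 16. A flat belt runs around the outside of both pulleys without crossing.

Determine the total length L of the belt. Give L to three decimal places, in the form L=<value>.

open belt: β = asin((r2−r1)/C) = asin(8/84) = 5.4650°
wrap1 = π − 2β = 169.0700°
wrap2 = π + 2β = 190.9300°
tangent length = C·cosβ = 83.6182
L = r1·wrap1 + r2·wrap2 + 2·C·cosβ = 8·2.9508 + 16·3.3324 + 2·83.6182 = 244.1607

L=244.161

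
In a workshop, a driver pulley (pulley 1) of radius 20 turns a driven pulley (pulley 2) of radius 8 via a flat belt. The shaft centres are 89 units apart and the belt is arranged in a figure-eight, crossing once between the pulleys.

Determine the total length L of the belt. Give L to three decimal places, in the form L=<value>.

crossed belt: β = asin((r1+r2)/C) = asin(28/89) = 18.3371°
wrap1 = wrap2 = π + 2β = 216.6741°
tangent length = C·cosβ = 84.4808
L = (r1+r2)·wrap + 2·C·cosβ = 28·3.7817 + 2·84.4808 = 274.8485

L=274.848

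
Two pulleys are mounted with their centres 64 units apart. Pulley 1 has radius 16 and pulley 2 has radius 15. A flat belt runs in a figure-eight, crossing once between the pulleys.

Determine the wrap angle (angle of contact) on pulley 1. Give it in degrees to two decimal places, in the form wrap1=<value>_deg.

wrap1=237.94_deg

crossed belt: β = asin((r1+r2)/C) = asin(31/64) = 28.9715°
wrap1 = wrap2 = π + 2β = 237.9431°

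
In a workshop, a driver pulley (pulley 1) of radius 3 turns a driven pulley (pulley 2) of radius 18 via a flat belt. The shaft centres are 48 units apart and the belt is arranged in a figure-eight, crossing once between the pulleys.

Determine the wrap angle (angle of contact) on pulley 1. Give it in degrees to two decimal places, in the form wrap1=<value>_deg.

wrap1=231.89_deg

crossed belt: β = asin((r1+r2)/C) = asin(21/48) = 25.9445°
wrap1 = wrap2 = π + 2β = 231.8890°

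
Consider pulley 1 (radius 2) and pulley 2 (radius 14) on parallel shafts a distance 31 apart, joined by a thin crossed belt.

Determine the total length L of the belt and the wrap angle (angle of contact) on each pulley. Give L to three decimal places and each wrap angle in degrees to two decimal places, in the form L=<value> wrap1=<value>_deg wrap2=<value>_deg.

crossed belt: β = asin((r1+r2)/C) = asin(16/31) = 31.0730°
wrap1 = wrap2 = π + 2β = 242.1459°
tangent length = C·cosβ = 26.5518
L = (r1+r2)·wrap + 2·C·cosβ = 16·4.2262 + 2·26.5518 = 120.7236

L=120.724 wrap1=242.15_deg wrap2=242.15_deg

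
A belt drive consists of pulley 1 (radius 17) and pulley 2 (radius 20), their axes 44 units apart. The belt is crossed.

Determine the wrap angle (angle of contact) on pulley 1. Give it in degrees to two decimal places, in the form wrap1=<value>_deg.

crossed belt: β = asin((r1+r2)/C) = asin(37/44) = 57.2362°
wrap1 = wrap2 = π + 2β = 294.4725°

wrap1=294.47_deg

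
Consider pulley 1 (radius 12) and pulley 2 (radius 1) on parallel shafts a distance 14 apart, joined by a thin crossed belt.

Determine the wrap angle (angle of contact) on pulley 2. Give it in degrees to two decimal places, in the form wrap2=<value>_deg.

wrap2=316.43_deg

crossed belt: β = asin((r1+r2)/C) = asin(13/14) = 68.2132°
wrap1 = wrap2 = π + 2β = 316.4264°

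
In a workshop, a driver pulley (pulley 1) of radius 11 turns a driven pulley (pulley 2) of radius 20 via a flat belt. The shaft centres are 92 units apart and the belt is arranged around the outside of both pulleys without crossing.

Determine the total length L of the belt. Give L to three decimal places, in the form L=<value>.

open belt: β = asin((r2−r1)/C) = asin(9/92) = 5.6140°
wrap1 = π − 2β = 168.7720°
wrap2 = π + 2β = 191.2280°
tangent length = C·cosβ = 91.5587
L = r1·wrap1 + r2·wrap2 + 2·C·cosβ = 11·2.9456 + 20·3.3376 + 2·91.5587 = 282.2705

L=282.271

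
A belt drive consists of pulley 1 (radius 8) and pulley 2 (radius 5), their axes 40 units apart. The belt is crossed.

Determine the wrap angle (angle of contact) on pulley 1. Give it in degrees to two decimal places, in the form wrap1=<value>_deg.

crossed belt: β = asin((r1+r2)/C) = asin(13/40) = 18.9656°
wrap1 = wrap2 = π + 2β = 217.9311°

wrap1=217.93_deg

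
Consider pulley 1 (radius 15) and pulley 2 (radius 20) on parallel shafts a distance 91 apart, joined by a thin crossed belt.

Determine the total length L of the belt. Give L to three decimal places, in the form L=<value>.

crossed belt: β = asin((r1+r2)/C) = asin(35/91) = 22.6199°
wrap1 = wrap2 = π + 2β = 225.2397°
tangent length = C·cosβ = 84.0000
L = (r1+r2)·wrap + 2·C·cosβ = 35·3.9312 + 2·84.0000 = 305.5911

L=305.591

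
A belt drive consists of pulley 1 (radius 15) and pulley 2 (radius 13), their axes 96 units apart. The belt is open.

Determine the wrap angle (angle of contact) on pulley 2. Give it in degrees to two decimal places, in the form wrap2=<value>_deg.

open belt: β = asin((r2−r1)/C) = asin(-2/96) = -1.1937°
wrap1 = π − 2β = 182.3875°
wrap2 = π + 2β = 177.6125°

wrap2=177.61_deg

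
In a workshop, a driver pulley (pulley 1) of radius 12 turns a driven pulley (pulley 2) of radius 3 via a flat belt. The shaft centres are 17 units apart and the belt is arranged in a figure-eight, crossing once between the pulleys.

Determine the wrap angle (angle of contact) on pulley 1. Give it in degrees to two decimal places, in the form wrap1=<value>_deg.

wrap1=303.86_deg

crossed belt: β = asin((r1+r2)/C) = asin(15/17) = 61.9275°
wrap1 = wrap2 = π + 2β = 303.8550°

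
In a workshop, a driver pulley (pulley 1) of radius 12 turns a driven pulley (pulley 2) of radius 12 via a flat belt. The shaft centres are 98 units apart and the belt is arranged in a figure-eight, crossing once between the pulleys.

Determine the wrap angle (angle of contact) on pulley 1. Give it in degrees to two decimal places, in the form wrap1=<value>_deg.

wrap1=208.35_deg

crossed belt: β = asin((r1+r2)/C) = asin(24/98) = 14.1758°
wrap1 = wrap2 = π + 2β = 208.3516°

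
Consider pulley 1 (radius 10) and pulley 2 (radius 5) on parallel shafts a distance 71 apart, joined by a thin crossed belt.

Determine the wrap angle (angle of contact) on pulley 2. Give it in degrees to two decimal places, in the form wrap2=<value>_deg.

wrap2=204.39_deg

crossed belt: β = asin((r1+r2)/C) = asin(15/71) = 12.1966°
wrap1 = wrap2 = π + 2β = 204.3933°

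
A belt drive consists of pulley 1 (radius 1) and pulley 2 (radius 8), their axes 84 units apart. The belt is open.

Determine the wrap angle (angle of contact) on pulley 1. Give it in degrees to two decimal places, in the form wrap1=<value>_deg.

open belt: β = asin((r2−r1)/C) = asin(7/84) = 4.7802°
wrap1 = π − 2β = 170.4396°
wrap2 = π + 2β = 189.5604°

wrap1=170.44_deg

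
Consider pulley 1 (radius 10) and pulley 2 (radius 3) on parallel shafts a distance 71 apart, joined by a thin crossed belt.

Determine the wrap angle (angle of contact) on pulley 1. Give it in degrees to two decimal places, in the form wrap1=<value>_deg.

wrap1=201.10_deg

crossed belt: β = asin((r1+r2)/C) = asin(13/71) = 10.5503°
wrap1 = wrap2 = π + 2β = 201.1006°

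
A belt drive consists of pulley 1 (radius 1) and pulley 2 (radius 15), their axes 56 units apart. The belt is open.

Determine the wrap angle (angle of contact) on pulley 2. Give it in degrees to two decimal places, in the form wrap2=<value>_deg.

wrap2=208.96_deg

open belt: β = asin((r2−r1)/C) = asin(14/56) = 14.4775°
wrap1 = π − 2β = 151.0450°
wrap2 = π + 2β = 208.9550°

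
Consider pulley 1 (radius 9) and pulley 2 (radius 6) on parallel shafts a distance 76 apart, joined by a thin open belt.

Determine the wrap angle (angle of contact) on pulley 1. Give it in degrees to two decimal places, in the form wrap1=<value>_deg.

wrap1=184.52_deg

open belt: β = asin((r2−r1)/C) = asin(-3/76) = -2.2623°
wrap1 = π − 2β = 184.5245°
wrap2 = π + 2β = 175.4755°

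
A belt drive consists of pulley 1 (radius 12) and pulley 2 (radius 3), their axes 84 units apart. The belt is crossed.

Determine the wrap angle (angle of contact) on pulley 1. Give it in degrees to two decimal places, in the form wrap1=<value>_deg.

wrap1=200.57_deg

crossed belt: β = asin((r1+r2)/C) = asin(15/84) = 10.2866°
wrap1 = wrap2 = π + 2β = 200.5731°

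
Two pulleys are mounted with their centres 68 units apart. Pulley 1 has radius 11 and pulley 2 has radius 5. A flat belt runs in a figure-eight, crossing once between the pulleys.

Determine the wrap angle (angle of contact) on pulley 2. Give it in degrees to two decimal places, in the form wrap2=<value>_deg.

wrap2=207.22_deg

crossed belt: β = asin((r1+r2)/C) = asin(16/68) = 13.6090°
wrap1 = wrap2 = π + 2β = 207.2179°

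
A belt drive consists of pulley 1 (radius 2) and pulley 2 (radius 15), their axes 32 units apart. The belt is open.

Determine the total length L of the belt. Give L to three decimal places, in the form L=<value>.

L=122.765

open belt: β = asin((r2−r1)/C) = asin(13/32) = 23.9695°
wrap1 = π − 2β = 132.0610°
wrap2 = π + 2β = 227.9390°
tangent length = C·cosβ = 29.2404
L = r1·wrap1 + r2·wrap2 + 2·C·cosβ = 2·2.3049 + 15·3.9783 + 2·29.2404 = 122.7648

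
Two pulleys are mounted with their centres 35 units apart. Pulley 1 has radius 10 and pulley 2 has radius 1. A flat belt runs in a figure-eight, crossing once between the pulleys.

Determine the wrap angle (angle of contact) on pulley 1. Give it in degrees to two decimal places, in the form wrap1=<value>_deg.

crossed belt: β = asin((r1+r2)/C) = asin(11/35) = 18.3177°
wrap1 = wrap2 = π + 2β = 216.6354°

wrap1=216.64_deg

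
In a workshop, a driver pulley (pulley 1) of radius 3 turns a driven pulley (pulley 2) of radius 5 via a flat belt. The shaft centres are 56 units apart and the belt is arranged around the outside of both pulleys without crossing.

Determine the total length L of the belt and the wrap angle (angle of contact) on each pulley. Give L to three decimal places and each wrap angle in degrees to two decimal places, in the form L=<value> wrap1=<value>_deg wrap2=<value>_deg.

L=137.204 wrap1=175.91_deg wrap2=184.09_deg

open belt: β = asin((r2−r1)/C) = asin(2/56) = 2.0467°
wrap1 = π − 2β = 175.9066°
wrap2 = π + 2β = 184.0934°
tangent length = C·cosβ = 55.9643
L = r1·wrap1 + r2·wrap2 + 2·C·cosβ = 3·3.0701 + 5·3.2130 + 2·55.9643 = 137.2042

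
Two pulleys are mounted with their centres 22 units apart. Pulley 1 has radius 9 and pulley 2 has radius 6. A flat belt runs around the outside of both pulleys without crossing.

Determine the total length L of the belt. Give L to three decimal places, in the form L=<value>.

L=91.534

open belt: β = asin((r2−r1)/C) = asin(-3/22) = -7.8375°
wrap1 = π − 2β = 195.6750°
wrap2 = π + 2β = 164.3250°
tangent length = C·cosβ = 21.7945
L = r1·wrap1 + r2·wrap2 + 2·C·cosβ = 9·3.4152 + 6·2.8680 + 2·21.7945 = 91.5336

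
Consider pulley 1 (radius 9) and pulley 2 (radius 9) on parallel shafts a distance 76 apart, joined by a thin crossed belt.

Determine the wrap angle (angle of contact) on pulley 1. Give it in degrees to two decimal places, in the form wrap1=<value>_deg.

crossed belt: β = asin((r1+r2)/C) = asin(18/76) = 13.7002°
wrap1 = wrap2 = π + 2β = 207.4005°

wrap1=207.40_deg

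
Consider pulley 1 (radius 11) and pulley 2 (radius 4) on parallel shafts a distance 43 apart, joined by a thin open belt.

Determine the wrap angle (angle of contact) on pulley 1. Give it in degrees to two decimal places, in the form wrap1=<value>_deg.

wrap1=198.74_deg

open belt: β = asin((r2−r1)/C) = asin(-7/43) = -9.3689°
wrap1 = π − 2β = 198.7378°
wrap2 = π + 2β = 161.2622°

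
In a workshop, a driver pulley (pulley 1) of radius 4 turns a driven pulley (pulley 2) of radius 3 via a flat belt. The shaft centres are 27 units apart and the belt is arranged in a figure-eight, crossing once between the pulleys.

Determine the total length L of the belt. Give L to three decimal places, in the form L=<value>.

L=77.816

crossed belt: β = asin((r1+r2)/C) = asin(7/27) = 15.0261°
wrap1 = wrap2 = π + 2β = 210.0522°
tangent length = C·cosβ = 26.0768
L = (r1+r2)·wrap + 2·C·cosβ = 7·3.6661 + 2·26.0768 = 77.8163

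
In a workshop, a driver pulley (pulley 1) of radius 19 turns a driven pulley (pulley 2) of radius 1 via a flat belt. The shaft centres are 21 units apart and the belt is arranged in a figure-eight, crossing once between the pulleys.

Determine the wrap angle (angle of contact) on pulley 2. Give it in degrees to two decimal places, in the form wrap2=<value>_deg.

crossed belt: β = asin((r1+r2)/C) = asin(20/21) = 72.2472°
wrap1 = wrap2 = π + 2β = 324.4944°

wrap2=324.49_deg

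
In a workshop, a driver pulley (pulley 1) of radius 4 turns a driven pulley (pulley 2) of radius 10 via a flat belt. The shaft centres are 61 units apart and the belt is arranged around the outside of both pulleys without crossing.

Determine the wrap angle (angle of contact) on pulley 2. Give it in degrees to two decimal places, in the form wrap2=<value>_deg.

wrap2=191.29_deg

open belt: β = asin((r2−r1)/C) = asin(6/61) = 5.6448°
wrap1 = π − 2β = 168.7104°
wrap2 = π + 2β = 191.2896°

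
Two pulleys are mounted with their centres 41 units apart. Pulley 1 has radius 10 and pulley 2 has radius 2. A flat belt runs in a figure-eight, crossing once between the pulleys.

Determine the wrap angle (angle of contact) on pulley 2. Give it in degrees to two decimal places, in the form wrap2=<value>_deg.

crossed belt: β = asin((r1+r2)/C) = asin(12/41) = 17.0186°
wrap1 = wrap2 = π + 2β = 214.0373°

wrap2=214.04_deg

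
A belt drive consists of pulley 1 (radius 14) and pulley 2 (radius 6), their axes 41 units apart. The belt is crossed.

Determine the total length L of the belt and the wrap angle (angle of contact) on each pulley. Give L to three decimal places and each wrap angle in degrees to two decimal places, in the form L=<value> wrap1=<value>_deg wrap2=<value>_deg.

L=154.797 wrap1=238.39_deg wrap2=238.39_deg

crossed belt: β = asin((r1+r2)/C) = asin(20/41) = 29.1964°
wrap1 = wrap2 = π + 2β = 238.3928°
tangent length = C·cosβ = 35.7911
L = (r1+r2)·wrap + 2·C·cosβ = 20·4.1607 + 2·35.7911 = 154.7969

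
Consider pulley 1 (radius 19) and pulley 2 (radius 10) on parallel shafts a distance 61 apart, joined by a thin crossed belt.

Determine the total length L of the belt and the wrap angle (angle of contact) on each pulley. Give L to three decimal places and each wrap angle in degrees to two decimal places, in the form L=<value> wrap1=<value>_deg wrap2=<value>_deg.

L=227.172 wrap1=236.77_deg wrap2=236.77_deg

crossed belt: β = asin((r1+r2)/C) = asin(29/61) = 28.3860°
wrap1 = wrap2 = π + 2β = 236.7721°
tangent length = C·cosβ = 53.6656
L = (r1+r2)·wrap + 2·C·cosβ = 29·4.1325 + 2·53.6656 = 227.1724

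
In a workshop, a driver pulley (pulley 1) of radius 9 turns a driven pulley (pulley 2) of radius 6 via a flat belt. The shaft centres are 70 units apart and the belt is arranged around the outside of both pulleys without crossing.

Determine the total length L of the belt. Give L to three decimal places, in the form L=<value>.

open belt: β = asin((r2−r1)/C) = asin(-3/70) = -2.4563°
wrap1 = π − 2β = 184.9126°
wrap2 = π + 2β = 175.0874°
tangent length = C·cosβ = 69.9357
L = r1·wrap1 + r2·wrap2 + 2·C·cosβ = 9·3.2273 + 6·3.0559 + 2·69.9357 = 187.2525

L=187.252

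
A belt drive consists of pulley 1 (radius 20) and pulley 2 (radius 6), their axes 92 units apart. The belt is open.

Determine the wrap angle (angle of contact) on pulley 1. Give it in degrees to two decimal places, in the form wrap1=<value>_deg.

wrap1=197.51_deg

open belt: β = asin((r2−r1)/C) = asin(-14/92) = -8.7529°
wrap1 = π − 2β = 197.5059°
wrap2 = π + 2β = 162.4941°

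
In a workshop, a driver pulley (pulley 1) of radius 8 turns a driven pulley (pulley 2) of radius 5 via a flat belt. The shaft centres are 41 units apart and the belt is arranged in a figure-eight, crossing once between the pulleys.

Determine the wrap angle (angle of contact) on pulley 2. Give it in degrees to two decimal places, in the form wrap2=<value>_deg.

crossed belt: β = asin((r1+r2)/C) = asin(13/41) = 18.4860°
wrap1 = wrap2 = π + 2β = 216.9720°

wrap2=216.97_deg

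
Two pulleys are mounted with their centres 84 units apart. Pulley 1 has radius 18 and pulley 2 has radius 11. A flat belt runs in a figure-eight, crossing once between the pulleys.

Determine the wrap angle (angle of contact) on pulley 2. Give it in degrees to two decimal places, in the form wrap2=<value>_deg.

wrap2=220.39_deg

crossed belt: β = asin((r1+r2)/C) = asin(29/84) = 20.1963°
wrap1 = wrap2 = π + 2β = 220.3927°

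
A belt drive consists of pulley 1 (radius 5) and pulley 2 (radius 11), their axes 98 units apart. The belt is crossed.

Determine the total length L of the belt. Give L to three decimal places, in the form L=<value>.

crossed belt: β = asin((r1+r2)/C) = asin(16/98) = 9.3965°
wrap1 = wrap2 = π + 2β = 198.7930°
tangent length = C·cosβ = 96.6851
L = (r1+r2)·wrap + 2·C·cosβ = 16·3.4696 + 2·96.6851 = 248.8836

L=248.884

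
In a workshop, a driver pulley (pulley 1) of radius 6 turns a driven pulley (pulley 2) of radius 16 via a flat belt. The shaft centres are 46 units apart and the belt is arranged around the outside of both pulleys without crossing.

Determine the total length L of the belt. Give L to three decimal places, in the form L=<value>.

L=163.298

open belt: β = asin((r2−r1)/C) = asin(10/46) = 12.5559°
wrap1 = π − 2β = 154.8883°
wrap2 = π + 2β = 205.1117°
tangent length = C·cosβ = 44.8999
L = r1·wrap1 + r2·wrap2 + 2·C·cosβ = 6·2.7033 + 16·3.5799 + 2·44.8999 = 163.2976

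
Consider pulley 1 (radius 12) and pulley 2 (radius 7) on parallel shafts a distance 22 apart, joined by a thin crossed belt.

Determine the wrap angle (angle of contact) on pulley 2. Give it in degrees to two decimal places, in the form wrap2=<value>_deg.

wrap2=299.45_deg

crossed belt: β = asin((r1+r2)/C) = asin(19/22) = 59.7274°
wrap1 = wrap2 = π + 2β = 299.4547°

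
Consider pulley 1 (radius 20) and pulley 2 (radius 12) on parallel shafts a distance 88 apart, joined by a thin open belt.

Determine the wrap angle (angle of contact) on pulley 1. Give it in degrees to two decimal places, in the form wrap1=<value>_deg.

wrap1=190.43_deg

open belt: β = asin((r2−r1)/C) = asin(-8/88) = -5.2159°
wrap1 = π − 2β = 190.4318°
wrap2 = π + 2β = 169.5682°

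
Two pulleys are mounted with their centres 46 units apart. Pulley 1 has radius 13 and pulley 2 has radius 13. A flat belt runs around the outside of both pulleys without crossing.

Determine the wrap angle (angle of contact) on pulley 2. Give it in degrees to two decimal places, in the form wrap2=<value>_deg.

open belt: β = asin((r2−r1)/C) = asin(0/46) = 0.0000°
wrap1 = π − 2β = 180.0000°
wrap2 = π + 2β = 180.0000°

wrap2=180.00_deg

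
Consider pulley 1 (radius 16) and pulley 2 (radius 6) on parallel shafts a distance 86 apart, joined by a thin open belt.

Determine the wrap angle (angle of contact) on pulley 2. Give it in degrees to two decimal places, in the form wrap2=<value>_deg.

open belt: β = asin((r2−r1)/C) = asin(-10/86) = -6.6774°
wrap1 = π − 2β = 193.3548°
wrap2 = π + 2β = 166.6452°

wrap2=166.65_deg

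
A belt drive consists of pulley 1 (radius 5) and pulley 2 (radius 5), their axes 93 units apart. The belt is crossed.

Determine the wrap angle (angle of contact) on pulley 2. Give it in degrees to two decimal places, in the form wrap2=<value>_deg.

crossed belt: β = asin((r1+r2)/C) = asin(10/93) = 6.1728°
wrap1 = wrap2 = π + 2β = 192.3455°

wrap2=192.35_deg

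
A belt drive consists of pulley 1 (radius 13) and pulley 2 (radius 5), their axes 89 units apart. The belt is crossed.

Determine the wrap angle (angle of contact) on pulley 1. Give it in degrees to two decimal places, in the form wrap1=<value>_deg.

wrap1=203.34_deg

crossed belt: β = asin((r1+r2)/C) = asin(18/89) = 11.6684°
wrap1 = wrap2 = π + 2β = 203.3368°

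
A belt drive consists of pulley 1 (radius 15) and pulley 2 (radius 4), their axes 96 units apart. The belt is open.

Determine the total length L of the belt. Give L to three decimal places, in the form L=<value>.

open belt: β = asin((r2−r1)/C) = asin(-11/96) = -6.5796°
wrap1 = π − 2β = 193.1592°
wrap2 = π + 2β = 166.8408°
tangent length = C·cosβ = 95.3677
L = r1·wrap1 + r2·wrap2 + 2·C·cosβ = 15·3.3713 + 4·2.9119 + 2·95.3677 = 252.9521

L=252.952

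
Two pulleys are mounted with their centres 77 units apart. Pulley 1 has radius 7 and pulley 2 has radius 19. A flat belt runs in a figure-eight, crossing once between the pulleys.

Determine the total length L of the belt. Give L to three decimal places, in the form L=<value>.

L=244.547

crossed belt: β = asin((r1+r2)/C) = asin(26/77) = 19.7345°
wrap1 = wrap2 = π + 2β = 219.4690°
tangent length = C·cosβ = 72.4776
L = (r1+r2)·wrap + 2·C·cosβ = 26·3.8305 + 2·72.4776 = 244.5471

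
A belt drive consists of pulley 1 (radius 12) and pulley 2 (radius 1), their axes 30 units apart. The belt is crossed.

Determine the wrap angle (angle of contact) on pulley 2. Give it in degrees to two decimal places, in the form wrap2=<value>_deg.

wrap2=231.36_deg

crossed belt: β = asin((r1+r2)/C) = asin(13/30) = 25.6793°
wrap1 = wrap2 = π + 2β = 231.3586°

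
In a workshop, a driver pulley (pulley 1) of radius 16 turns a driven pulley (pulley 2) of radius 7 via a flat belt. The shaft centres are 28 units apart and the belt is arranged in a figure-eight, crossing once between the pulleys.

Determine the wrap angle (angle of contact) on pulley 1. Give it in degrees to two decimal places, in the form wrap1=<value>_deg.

crossed belt: β = asin((r1+r2)/C) = asin(23/28) = 55.2281°
wrap1 = wrap2 = π + 2β = 290.4561°

wrap1=290.46_deg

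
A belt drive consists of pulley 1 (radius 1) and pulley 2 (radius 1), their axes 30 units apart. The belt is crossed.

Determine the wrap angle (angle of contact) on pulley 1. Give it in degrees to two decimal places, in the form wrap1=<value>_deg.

wrap1=187.65_deg

crossed belt: β = asin((r1+r2)/C) = asin(2/30) = 3.8226°
wrap1 = wrap2 = π + 2β = 187.6451°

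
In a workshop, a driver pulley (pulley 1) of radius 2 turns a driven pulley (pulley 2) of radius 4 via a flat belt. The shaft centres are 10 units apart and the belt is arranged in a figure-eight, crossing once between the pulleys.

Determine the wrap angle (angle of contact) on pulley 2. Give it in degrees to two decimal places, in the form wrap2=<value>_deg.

wrap2=253.74_deg

crossed belt: β = asin((r1+r2)/C) = asin(6/10) = 36.8699°
wrap1 = wrap2 = π + 2β = 253.7398°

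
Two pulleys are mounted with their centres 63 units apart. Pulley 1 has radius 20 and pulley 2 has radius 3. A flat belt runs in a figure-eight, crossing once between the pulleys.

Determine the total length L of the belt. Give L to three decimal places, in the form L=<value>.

L=206.751

crossed belt: β = asin((r1+r2)/C) = asin(23/63) = 21.4125°
wrap1 = wrap2 = π + 2β = 222.8249°
tangent length = C·cosβ = 58.6515
L = (r1+r2)·wrap + 2·C·cosβ = 23·3.8890 + 2·58.6515 = 206.7507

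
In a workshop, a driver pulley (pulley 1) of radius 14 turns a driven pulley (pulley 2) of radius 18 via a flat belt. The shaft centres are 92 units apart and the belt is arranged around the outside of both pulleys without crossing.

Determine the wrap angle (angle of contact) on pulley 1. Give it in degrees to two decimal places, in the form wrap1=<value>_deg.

wrap1=175.02_deg

open belt: β = asin((r2−r1)/C) = asin(4/92) = 2.4919°
wrap1 = π − 2β = 175.0162°
wrap2 = π + 2β = 184.9838°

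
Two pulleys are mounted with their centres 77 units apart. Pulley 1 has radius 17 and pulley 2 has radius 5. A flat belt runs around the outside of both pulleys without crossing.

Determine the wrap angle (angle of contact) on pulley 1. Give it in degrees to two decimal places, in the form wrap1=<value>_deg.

open belt: β = asin((r2−r1)/C) = asin(-12/77) = -8.9658°
wrap1 = π − 2β = 197.9315°
wrap2 = π + 2β = 162.0685°

wrap1=197.93_deg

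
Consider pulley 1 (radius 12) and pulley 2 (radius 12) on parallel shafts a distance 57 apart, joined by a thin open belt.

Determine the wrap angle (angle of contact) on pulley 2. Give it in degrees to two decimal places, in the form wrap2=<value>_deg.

wrap2=180.00_deg

open belt: β = asin((r2−r1)/C) = asin(0/57) = 0.0000°
wrap1 = π − 2β = 180.0000°
wrap2 = π + 2β = 180.0000°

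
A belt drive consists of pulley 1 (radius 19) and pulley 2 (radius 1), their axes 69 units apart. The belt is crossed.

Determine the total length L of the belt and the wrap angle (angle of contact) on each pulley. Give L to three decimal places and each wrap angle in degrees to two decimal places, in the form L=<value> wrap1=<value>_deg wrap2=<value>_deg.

crossed belt: β = asin((r1+r2)/C) = asin(20/69) = 16.8493°
wrap1 = wrap2 = π + 2β = 213.6986°
tangent length = C·cosβ = 66.0379
L = (r1+r2)·wrap + 2·C·cosβ = 20·3.7297 + 2·66.0379 = 206.6706

L=206.671 wrap1=213.70_deg wrap2=213.70_deg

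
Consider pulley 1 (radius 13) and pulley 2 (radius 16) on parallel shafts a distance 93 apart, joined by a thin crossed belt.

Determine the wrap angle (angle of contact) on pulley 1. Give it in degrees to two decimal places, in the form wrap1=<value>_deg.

wrap1=216.34_deg

crossed belt: β = asin((r1+r2)/C) = asin(29/93) = 18.1694°
wrap1 = wrap2 = π + 2β = 216.3389°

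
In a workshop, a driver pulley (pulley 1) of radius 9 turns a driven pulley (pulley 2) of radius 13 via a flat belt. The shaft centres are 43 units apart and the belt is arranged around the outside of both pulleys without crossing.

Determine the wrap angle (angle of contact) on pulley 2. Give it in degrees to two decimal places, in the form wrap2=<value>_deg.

wrap2=190.68_deg

open belt: β = asin((r2−r1)/C) = asin(4/43) = 5.3376°
wrap1 = π − 2β = 169.3249°
wrap2 = π + 2β = 190.6751°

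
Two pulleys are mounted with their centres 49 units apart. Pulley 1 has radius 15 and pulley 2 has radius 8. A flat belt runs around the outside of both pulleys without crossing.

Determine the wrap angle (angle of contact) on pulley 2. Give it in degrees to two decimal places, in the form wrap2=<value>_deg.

wrap2=163.57_deg

open belt: β = asin((r2−r1)/C) = asin(-7/49) = -8.2132°
wrap1 = π − 2β = 196.4264°
wrap2 = π + 2β = 163.5736°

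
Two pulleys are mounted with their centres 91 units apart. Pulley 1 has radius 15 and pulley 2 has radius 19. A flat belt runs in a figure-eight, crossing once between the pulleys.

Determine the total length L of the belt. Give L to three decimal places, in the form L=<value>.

L=301.672

crossed belt: β = asin((r1+r2)/C) = asin(34/91) = 21.9394°
wrap1 = wrap2 = π + 2β = 223.8789°
tangent length = C·cosβ = 84.4097
L = (r1+r2)·wrap + 2·C·cosβ = 34·3.9074 + 2·84.4097 = 301.6718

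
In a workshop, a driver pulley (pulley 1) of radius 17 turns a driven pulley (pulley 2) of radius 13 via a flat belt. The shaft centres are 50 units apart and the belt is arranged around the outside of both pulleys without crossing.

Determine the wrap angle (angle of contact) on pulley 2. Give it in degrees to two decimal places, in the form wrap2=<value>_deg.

wrap2=170.82_deg

open belt: β = asin((r2−r1)/C) = asin(-4/50) = -4.5886°
wrap1 = π − 2β = 189.1771°
wrap2 = π + 2β = 170.8229°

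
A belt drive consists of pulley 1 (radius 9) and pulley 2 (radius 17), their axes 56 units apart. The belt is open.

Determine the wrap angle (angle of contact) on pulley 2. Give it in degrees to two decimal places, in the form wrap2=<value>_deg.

wrap2=196.43_deg

open belt: β = asin((r2−r1)/C) = asin(8/56) = 8.2132°
wrap1 = π − 2β = 163.5736°
wrap2 = π + 2β = 196.4264°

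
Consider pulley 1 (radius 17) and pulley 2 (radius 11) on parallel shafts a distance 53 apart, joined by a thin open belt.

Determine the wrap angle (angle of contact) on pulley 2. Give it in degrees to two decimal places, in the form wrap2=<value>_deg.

wrap2=167.00_deg

open belt: β = asin((r2−r1)/C) = asin(-6/53) = -6.5002°
wrap1 = π − 2β = 193.0005°
wrap2 = π + 2β = 166.9995°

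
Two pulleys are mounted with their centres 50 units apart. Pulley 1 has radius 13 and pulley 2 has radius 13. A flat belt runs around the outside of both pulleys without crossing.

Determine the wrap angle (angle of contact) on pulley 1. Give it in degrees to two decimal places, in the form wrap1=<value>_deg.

wrap1=180.00_deg

open belt: β = asin((r2−r1)/C) = asin(0/50) = 0.0000°
wrap1 = π − 2β = 180.0000°
wrap2 = π + 2β = 180.0000°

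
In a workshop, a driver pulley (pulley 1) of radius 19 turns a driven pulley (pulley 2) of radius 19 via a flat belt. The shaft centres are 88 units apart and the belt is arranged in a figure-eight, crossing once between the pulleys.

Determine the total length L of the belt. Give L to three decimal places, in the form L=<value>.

crossed belt: β = asin((r1+r2)/C) = asin(38/88) = 25.5830°
wrap1 = wrap2 = π + 2β = 231.1660°
tangent length = C·cosβ = 79.3725
L = (r1+r2)·wrap + 2·C·cosβ = 38·4.0346 + 2·79.3725 = 312.0602

L=312.060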